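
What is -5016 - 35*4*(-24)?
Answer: -1656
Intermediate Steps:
-5016 - 35*4*(-24) = -5016 - 140*(-24) = -5016 + 3360 = -1656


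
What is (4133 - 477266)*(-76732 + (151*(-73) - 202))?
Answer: 41615359281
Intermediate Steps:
(4133 - 477266)*(-76732 + (151*(-73) - 202)) = -473133*(-76732 + (-11023 - 202)) = -473133*(-76732 - 11225) = -473133*(-87957) = 41615359281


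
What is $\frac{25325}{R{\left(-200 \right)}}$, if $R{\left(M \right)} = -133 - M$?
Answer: $\frac{25325}{67} \approx 377.98$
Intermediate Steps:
$\frac{25325}{R{\left(-200 \right)}} = \frac{25325}{-133 - -200} = \frac{25325}{-133 + 200} = \frac{25325}{67}$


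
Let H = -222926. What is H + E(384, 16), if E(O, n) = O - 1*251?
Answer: -222793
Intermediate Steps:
E(O, n) = -251 + O (E(O, n) = O - 251 = -251 + O)
H + E(384, 16) = -222926 + (-251 + 384) = -222926 + 133 = -222793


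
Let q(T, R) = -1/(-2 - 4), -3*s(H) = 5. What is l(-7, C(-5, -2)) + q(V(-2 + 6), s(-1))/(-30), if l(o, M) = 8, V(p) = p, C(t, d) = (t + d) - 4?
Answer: 1439/180 ≈ 7.9944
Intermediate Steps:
s(H) = -5/3 (s(H) = -1/3*5 = -5/3)
C(t, d) = -4 + d + t (C(t, d) = (d + t) - 4 = -4 + d + t)
q(T, R) = 1/6 (q(T, R) = -1/(-6) = -1*(-1/6) = 1/6)
l(-7, C(-5, -2)) + q(V(-2 + 6), s(-1))/(-30) = 8 + (1/6)/(-30) = 8 - 1/30*1/6 = 8 - 1/180 = 1439/180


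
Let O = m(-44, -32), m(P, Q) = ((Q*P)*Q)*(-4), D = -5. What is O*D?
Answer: -901120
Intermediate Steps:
m(P, Q) = -4*P*Q² (m(P, Q) = ((P*Q)*Q)*(-4) = (P*Q²)*(-4) = -4*P*Q²)
O = 180224 (O = -4*(-44)*(-32)² = -4*(-44)*1024 = 180224)
O*D = 180224*(-5) = -901120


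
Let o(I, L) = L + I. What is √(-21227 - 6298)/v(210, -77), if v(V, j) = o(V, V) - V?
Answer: I*√1101/42 ≈ 0.79003*I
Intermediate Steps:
o(I, L) = I + L
v(V, j) = V (v(V, j) = (V + V) - V = 2*V - V = V)
√(-21227 - 6298)/v(210, -77) = √(-21227 - 6298)/210 = √(-27525)*(1/210) = (5*I*√1101)*(1/210) = I*√1101/42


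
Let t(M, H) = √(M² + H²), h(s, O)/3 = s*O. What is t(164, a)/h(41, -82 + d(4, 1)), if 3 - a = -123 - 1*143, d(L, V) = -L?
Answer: -√99257/10578 ≈ -0.029784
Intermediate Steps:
a = 269 (a = 3 - (-123 - 1*143) = 3 - (-123 - 143) = 3 - 1*(-266) = 3 + 266 = 269)
h(s, O) = 3*O*s (h(s, O) = 3*(s*O) = 3*(O*s) = 3*O*s)
t(M, H) = √(H² + M²)
t(164, a)/h(41, -82 + d(4, 1)) = √(269² + 164²)/((3*(-82 - 1*4)*41)) = √(72361 + 26896)/((3*(-82 - 4)*41)) = √99257/((3*(-86)*41)) = √99257/(-10578) = √99257*(-1/10578) = -√99257/10578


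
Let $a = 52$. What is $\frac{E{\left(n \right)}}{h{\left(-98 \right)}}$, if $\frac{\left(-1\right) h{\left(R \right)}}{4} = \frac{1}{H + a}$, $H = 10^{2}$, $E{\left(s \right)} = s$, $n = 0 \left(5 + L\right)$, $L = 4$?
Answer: $0$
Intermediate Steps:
$n = 0$ ($n = 0 \left(5 + 4\right) = 0 \cdot 9 = 0$)
$H = 100$
$h{\left(R \right)} = - \frac{1}{38}$ ($h{\left(R \right)} = - \frac{4}{100 + 52} = - \frac{4}{152} = \left(-4\right) \frac{1}{152} = - \frac{1}{38}$)
$\frac{E{\left(n \right)}}{h{\left(-98 \right)}} = \frac{0}{- \frac{1}{38}} = 0 \left(-38\right) = 0$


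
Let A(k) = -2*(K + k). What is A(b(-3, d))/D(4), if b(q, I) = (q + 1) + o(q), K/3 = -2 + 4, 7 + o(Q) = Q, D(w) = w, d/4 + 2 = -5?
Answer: 3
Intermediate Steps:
d = -28 (d = -8 + 4*(-5) = -8 - 20 = -28)
o(Q) = -7 + Q
K = 6 (K = 3*(-2 + 4) = 3*2 = 6)
b(q, I) = -6 + 2*q (b(q, I) = (q + 1) + (-7 + q) = (1 + q) + (-7 + q) = -6 + 2*q)
A(k) = -12 - 2*k (A(k) = -2*(6 + k) = -12 - 2*k)
A(b(-3, d))/D(4) = (-12 - 2*(-6 + 2*(-3)))/4 = (-12 - 2*(-6 - 6))*(1/4) = (-12 - 2*(-12))*(1/4) = (-12 + 24)*(1/4) = 12*(1/4) = 3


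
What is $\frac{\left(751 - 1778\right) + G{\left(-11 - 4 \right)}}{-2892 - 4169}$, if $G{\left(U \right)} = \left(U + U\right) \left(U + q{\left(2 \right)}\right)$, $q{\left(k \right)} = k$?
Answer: $\frac{637}{7061} \approx 0.090214$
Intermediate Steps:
$G{\left(U \right)} = 2 U \left(2 + U\right)$ ($G{\left(U \right)} = \left(U + U\right) \left(U + 2\right) = 2 U \left(2 + U\right)$)
$\frac{\left(751 - 1778\right) + G{\left(-11 - 4 \right)}}{-2892 - 4169} = \frac{\left(751 - 1778\right) + 2 \left(-11 - 4\right) \left(2 - 15\right)}{-2892 - 4169} = \frac{-1027 + 2 \left(-11 - 4\right) \left(2 - 15\right)}{-7061} = \left(-1027 + 2 \left(-15\right) \left(2 - 15\right)\right) \left(- \frac{1}{7061}\right) = \left(-1027 + 2 \left(-15\right) \left(-13\right)\right) \left(- \frac{1}{7061}\right) = \left(-1027 + 390\right) \left(- \frac{1}{7061}\right) = \left(-637\right) \left(- \frac{1}{7061}\right) = \frac{637}{7061}$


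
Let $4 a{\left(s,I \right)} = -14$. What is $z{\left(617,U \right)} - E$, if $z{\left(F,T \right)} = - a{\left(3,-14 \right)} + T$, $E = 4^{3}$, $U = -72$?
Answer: $- \frac{265}{2} \approx -132.5$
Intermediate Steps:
$a{\left(s,I \right)} = - \frac{7}{2}$ ($a{\left(s,I \right)} = \frac{1}{4} \left(-14\right) = - \frac{7}{2}$)
$E = 64$
$z{\left(F,T \right)} = \frac{7}{2} + T$ ($z{\left(F,T \right)} = \left(-1\right) \left(- \frac{7}{2}\right) + T = \frac{7}{2} + T$)
$z{\left(617,U \right)} - E = \left(\frac{7}{2} - 72\right) - 64 = - \frac{137}{2} - 64 = - \frac{265}{2}$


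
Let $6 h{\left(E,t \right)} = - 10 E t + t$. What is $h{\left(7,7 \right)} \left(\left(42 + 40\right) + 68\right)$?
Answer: $-12075$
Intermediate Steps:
$h{\left(E,t \right)} = \frac{t}{6} - \frac{5 E t}{3}$ ($h{\left(E,t \right)} = \frac{- 10 E t + t}{6} = \frac{t - 10 E t}{6} = \frac{t}{6} - \frac{5 E t}{3}$)
$h{\left(7,7 \right)} \left(\left(42 + 40\right) + 68\right) = \frac{1}{6} \cdot 7 \left(1 - 70\right) \left(\left(42 + 40\right) + 68\right) = \frac{1}{6} \cdot 7 \left(1 - 70\right) \left(82 + 68\right) = \frac{1}{6} \cdot 7 \left(-69\right) 150 = \left(- \frac{161}{2}\right) 150 = -12075$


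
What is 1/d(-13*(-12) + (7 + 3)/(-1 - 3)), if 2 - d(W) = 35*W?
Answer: -2/10741 ≈ -0.00018620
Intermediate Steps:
d(W) = 2 - 35*W
1/d(-13*(-12) + (7 + 3)/(-1 - 3)) = 1/(2 - 35*(-13*(-12) + (7 + 3)/(-1 - 3))) = 1/(2 - 35*(156 + 10/(-4))) = 1/(2 - 35*(156 + 10*(-¼))) = 1/(2 - 35*(156 - 5/2)) = 1/(2 - 35*307/2) = 1/(2 - 10745/2) = 1/(-10741/2) = -2/10741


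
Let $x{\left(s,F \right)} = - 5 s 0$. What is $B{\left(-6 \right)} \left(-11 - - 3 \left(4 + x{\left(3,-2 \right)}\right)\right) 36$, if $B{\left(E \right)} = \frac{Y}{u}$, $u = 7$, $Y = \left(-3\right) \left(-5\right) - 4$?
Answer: $\frac{396}{7} \approx 56.571$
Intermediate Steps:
$x{\left(s,F \right)} = 0$
$Y = 11$ ($Y = 15 - 4 = 11$)
$B{\left(E \right)} = \frac{11}{7}$
$B{\left(-6 \right)} \left(-11 - - 3 \left(4 + x{\left(3,-2 \right)}\right)\right) 36 = \frac{11 \left(-11 - - 3 \left(4 + 0\right)\right)}{7} \cdot 36 = \frac{11 \left(-11 - \left(-3\right) 4\right)}{7} \cdot 36 = \frac{11 \left(-11 - -12\right)}{7} \cdot 36 = \frac{11 \left(-11 + 12\right)}{7} \cdot 36 = \frac{11}{7} \cdot 1 \cdot 36 = \frac{11}{7} \cdot 36 = \frac{396}{7}$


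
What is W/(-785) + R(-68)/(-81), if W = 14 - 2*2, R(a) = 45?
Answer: -803/1413 ≈ -0.56829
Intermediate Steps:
W = 10 (W = 14 - 4 = 10)
W/(-785) + R(-68)/(-81) = 10/(-785) + 45/(-81) = 10*(-1/785) + 45*(-1/81) = -2/157 - 5/9 = -803/1413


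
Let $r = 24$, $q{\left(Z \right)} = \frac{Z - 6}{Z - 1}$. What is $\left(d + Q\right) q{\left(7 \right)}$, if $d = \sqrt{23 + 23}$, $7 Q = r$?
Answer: $\frac{4}{7} + \frac{\sqrt{46}}{6} \approx 1.7018$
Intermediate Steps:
$q{\left(Z \right)} = \frac{-6 + Z}{-1 + Z}$
$Q = \frac{24}{7}$ ($Q = \frac{1}{7} \cdot 24 = \frac{24}{7} \approx 3.4286$)
$d = \sqrt{46} \approx 6.7823$
$\left(d + Q\right) q{\left(7 \right)} = \left(\sqrt{46} + \frac{24}{7}\right) \frac{-6 + 7}{-1 + 7} = \left(\frac{24}{7} + \sqrt{46}\right) \frac{1}{6} \cdot 1 = \left(\frac{24}{7} + \sqrt{46}\right) \frac{1}{6} = \frac{4}{7} + \frac{\sqrt{46}}{6}$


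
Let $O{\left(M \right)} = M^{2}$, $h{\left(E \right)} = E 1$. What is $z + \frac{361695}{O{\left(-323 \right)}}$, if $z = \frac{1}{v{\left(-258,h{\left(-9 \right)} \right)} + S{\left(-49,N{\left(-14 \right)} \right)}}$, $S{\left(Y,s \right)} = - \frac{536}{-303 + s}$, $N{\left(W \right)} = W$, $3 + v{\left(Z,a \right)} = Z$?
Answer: $\frac{29698618402}{8575948129} \approx 3.463$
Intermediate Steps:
$h{\left(E \right)} = E$
$v{\left(Z,a \right)} = -3 + Z$
$z = - \frac{317}{82201}$ ($z = \frac{1}{\left(-3 - 258\right) - \frac{536}{-303 - 14}} = \frac{1}{-261 - \frac{536}{-317}} = \frac{1}{-261 - - \frac{536}{317}} = \frac{1}{-261 + \frac{536}{317}} = \frac{1}{- \frac{82201}{317}} = - \frac{317}{82201} \approx -0.0038564$)
$z + \frac{361695}{O{\left(-323 \right)}} = - \frac{317}{82201} + \frac{361695}{\left(-323\right)^{2}} = - \frac{317}{82201} + \frac{361695}{104329} = \frac{29698618402}{8575948129}$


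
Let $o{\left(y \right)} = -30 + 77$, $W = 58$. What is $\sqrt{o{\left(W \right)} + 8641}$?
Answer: $4 \sqrt{543} \approx 93.209$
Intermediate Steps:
$o{\left(y \right)} = 47$
$\sqrt{o{\left(W \right)} + 8641} = \sqrt{47 + 8641} = \sqrt{8688} = 4 \sqrt{543}$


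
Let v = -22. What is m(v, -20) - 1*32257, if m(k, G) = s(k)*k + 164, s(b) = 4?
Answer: -32181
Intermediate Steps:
m(k, G) = 164 + 4*k (m(k, G) = 4*k + 164 = 164 + 4*k)
m(v, -20) - 1*32257 = (164 + 4*(-22)) - 1*32257 = (164 - 88) - 32257 = 76 - 32257 = -32181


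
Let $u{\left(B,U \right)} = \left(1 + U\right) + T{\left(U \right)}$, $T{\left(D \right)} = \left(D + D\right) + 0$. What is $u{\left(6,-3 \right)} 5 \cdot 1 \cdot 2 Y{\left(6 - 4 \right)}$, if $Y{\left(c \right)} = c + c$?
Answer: $-320$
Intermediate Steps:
$Y{\left(c \right)} = 2 c$
$T{\left(D \right)} = 2 D$ ($T{\left(D \right)} = 2 D + 0 = 2 D$)
$u{\left(B,U \right)} = 1 + 3 U$ ($u{\left(B,U \right)} = \left(1 + U\right) + 2 U = 1 + 3 U$)
$u{\left(6,-3 \right)} 5 \cdot 1 \cdot 2 Y{\left(6 - 4 \right)} = \left(1 + 3 \left(-3\right)\right) 5 \cdot 1 \cdot 2 \cdot 2 \left(6 - 4\right) = \left(1 - 9\right) 5 \cdot 2 \cdot 2 \left(6 - 4\right) = \left(-8\right) 10 \cdot 2 \cdot 2 = \left(-80\right) 4 = -320$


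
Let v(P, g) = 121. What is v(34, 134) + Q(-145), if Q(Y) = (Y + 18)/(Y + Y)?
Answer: 35217/290 ≈ 121.44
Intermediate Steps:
Q(Y) = (18 + Y)/(2*Y) (Q(Y) = (18 + Y)/((2*Y)) = (18 + Y)*(1/(2*Y)) = (18 + Y)/(2*Y))
v(34, 134) + Q(-145) = 121 + (1/2)*(18 - 145)/(-145) = 121 + (1/2)*(-1/145)*(-127) = 121 + 127/290 = 35217/290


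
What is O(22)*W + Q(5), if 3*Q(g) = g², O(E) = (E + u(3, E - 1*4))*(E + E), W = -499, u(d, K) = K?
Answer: -2634695/3 ≈ -8.7823e+5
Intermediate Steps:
O(E) = 2*E*(-4 + 2*E) (O(E) = (E + (E - 1*4))*(E + E) = (E + (E - 4))*(2*E) = (E + (-4 + E))*(2*E) = (-4 + 2*E)*(2*E) = 2*E*(-4 + 2*E))
Q(g) = g²/3
O(22)*W + Q(5) = (4*22*(-2 + 22))*(-499) + (⅓)*5² = (4*22*20)*(-499) + (⅓)*25 = 1760*(-499) + 25/3 = -878240 + 25/3 = -2634695/3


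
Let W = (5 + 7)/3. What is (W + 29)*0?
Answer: 0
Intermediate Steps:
W = 4 (W = 12*(1/3) = 4)
(W + 29)*0 = (4 + 29)*0 = 33*0 = 0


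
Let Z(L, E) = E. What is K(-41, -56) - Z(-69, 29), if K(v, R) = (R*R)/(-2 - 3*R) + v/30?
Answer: -28573/2490 ≈ -11.475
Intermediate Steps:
K(v, R) = v/30 + R²/(-2 - 3*R) (K(v, R) = R²/(-2 - 3*R) + v*(1/30) = R²/(-2 - 3*R) + v/30 = v/30 + R²/(-2 - 3*R))
K(-41, -56) - Z(-69, 29) = (-1*(-56)² + (1/15)*(-41) + (⅒)*(-56)*(-41))/(2 + 3*(-56)) - 1*29 = (-1*3136 - 41/15 + 1148/5)/(2 - 168) - 29 = (-3136 - 41/15 + 1148/5)/(-166) - 29 = -1/166*(-43637/15) - 29 = 43637/2490 - 29 = -28573/2490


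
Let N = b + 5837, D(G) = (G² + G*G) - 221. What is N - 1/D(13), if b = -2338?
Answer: 409382/117 ≈ 3499.0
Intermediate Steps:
D(G) = -221 + 2*G² (D(G) = (G² + G²) - 221 = 2*G² - 221 = -221 + 2*G²)
N = 3499 (N = -2338 + 5837 = 3499)
N - 1/D(13) = 3499 - 1/(-221 + 2*13²) = 3499 - 1/(-221 + 2*169) = 3499 - 1/(-221 + 338) = 3499 - 1/117 = 409382/117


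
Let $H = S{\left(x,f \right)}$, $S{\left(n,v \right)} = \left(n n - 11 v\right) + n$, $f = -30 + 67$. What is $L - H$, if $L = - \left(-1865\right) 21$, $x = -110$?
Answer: $27582$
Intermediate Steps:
$f = 37$
$S{\left(n,v \right)} = n + n^{2} - 11 v$ ($S{\left(n,v \right)} = \left(n^{2} - 11 v\right) + n = n + n^{2} - 11 v$)
$H = 11583$ ($H = -110 + \left(-110\right)^{2} - 407 = -110 + 12100 - 407 = 11583$)
$L = 39165$ ($L = \left(-1\right) \left(-39165\right) = 39165$)
$L - H = 39165 - 11583 = 27582$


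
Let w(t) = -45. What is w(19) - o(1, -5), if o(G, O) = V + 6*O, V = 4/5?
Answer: -79/5 ≈ -15.800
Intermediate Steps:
V = 4/5 (V = 4*(1/5) = 4/5 ≈ 0.80000)
o(G, O) = 4/5 + 6*O
w(19) - o(1, -5) = -45 - (4/5 + 6*(-5)) = -45 - (4/5 - 30) = -45 - 1*(-146/5) = -45 + 146/5 = -79/5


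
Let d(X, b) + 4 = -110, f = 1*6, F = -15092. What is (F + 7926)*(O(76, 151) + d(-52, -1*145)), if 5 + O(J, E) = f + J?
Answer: 265142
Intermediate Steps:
f = 6
O(J, E) = 1 + J (O(J, E) = -5 + (6 + J) = 1 + J)
d(X, b) = -114 (d(X, b) = -4 - 110 = -114)
(F + 7926)*(O(76, 151) + d(-52, -1*145)) = (-15092 + 7926)*((1 + 76) - 114) = -7166*(77 - 114) = -7166*(-37) = 265142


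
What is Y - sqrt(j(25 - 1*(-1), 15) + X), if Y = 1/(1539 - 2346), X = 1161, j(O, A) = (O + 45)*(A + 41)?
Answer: -1/807 - sqrt(5137) ≈ -71.674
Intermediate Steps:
j(O, A) = (41 + A)*(45 + O) (j(O, A) = (45 + O)*(41 + A) = (41 + A)*(45 + O))
Y = -1/807 (Y = 1/(-807) = -1/807 ≈ -0.0012392)
Y - sqrt(j(25 - 1*(-1), 15) + X) = -1/807 - sqrt((1845 + 41*(25 - 1*(-1)) + 45*15 + 15*(25 - 1*(-1))) + 1161) = -1/807 - sqrt((1845 + 41*(25 + 1) + 675 + 15*(25 + 1)) + 1161) = -1/807 - sqrt((1845 + 41*26 + 675 + 15*26) + 1161) = -1/807 - sqrt((1845 + 1066 + 675 + 390) + 1161) = -1/807 - sqrt(3976 + 1161) = -1/807 - sqrt(5137)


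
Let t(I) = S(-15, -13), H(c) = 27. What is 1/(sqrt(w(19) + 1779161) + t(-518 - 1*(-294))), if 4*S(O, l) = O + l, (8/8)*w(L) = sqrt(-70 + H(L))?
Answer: -1/(7 - sqrt(1779161 + I*sqrt(43))) ≈ 0.00075366 - 1.3962e-9*I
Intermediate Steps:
w(L) = I*sqrt(43) (w(L) = sqrt(-70 + 27) = sqrt(-43) = I*sqrt(43))
S(O, l) = O/4 + l/4 (S(O, l) = (O + l)/4 = O/4 + l/4)
t(I) = -7 (t(I) = (1/4)*(-15) + (1/4)*(-13) = -15/4 - 13/4 = -7)
1/(sqrt(w(19) + 1779161) + t(-518 - 1*(-294))) = 1/(sqrt(I*sqrt(43) + 1779161) - 7) = 1/(sqrt(1779161 + I*sqrt(43)) - 7) = 1/(-7 + sqrt(1779161 + I*sqrt(43)))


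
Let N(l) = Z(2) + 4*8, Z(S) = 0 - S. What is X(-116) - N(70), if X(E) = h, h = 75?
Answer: 45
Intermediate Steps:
Z(S) = -S
N(l) = 30 (N(l) = -1*2 + 4*8 = -2 + 32 = 30)
X(E) = 75
X(-116) - N(70) = 75 - 1*30 = 75 - 30 = 45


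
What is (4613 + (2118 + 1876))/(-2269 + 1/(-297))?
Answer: -2556279/673894 ≈ -3.7933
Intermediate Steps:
(4613 + (2118 + 1876))/(-2269 + 1/(-297)) = (4613 + 3994)/(-2269 - 1/297) = 8607/(-673894/297) = 8607*(-297/673894) = -2556279/673894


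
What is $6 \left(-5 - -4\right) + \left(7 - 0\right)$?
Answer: $1$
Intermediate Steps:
$6 \left(-5 - -4\right) + \left(7 - 0\right) = 6 \left(-5 + 4\right) + \left(7 + 0\right) = 6 \left(-1\right) + 7 = -6 + 7 = 1$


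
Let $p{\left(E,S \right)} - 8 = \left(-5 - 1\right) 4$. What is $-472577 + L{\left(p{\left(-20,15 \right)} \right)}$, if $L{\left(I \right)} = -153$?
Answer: $-472730$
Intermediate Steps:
$p{\left(E,S \right)} = -16$ ($p{\left(E,S \right)} = 8 + \left(-5 - 1\right) 4 = 8 - 24 = -16$)
$-472577 + L{\left(p{\left(-20,15 \right)} \right)} = -472577 - 153 = -472730$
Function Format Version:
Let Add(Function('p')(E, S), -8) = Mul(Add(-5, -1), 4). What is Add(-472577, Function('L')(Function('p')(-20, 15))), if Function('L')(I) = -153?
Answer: -472730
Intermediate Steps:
Function('p')(E, S) = -16 (Function('p')(E, S) = Add(8, Mul(Add(-5, -1), 4)) = Add(8, Mul(-6, 4)) = Add(8, -24) = -16)
Add(-472577, Function('L')(Function('p')(-20, 15))) = Add(-472577, -153) = -472730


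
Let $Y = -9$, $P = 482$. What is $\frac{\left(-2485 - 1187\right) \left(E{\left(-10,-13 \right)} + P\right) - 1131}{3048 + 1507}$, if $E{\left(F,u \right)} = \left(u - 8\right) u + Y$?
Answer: $- \frac{2740443}{4555} \approx -601.63$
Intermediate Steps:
$E{\left(F,u \right)} = -9 + u \left(-8 + u\right)$ ($E{\left(F,u \right)} = \left(u - 8\right) u - 9 = \left(-8 + u\right) u - 9 = u \left(-8 + u\right) - 9 = -9 + u \left(-8 + u\right)$)
$\frac{\left(-2485 - 1187\right) \left(E{\left(-10,-13 \right)} + P\right) - 1131}{3048 + 1507} = \frac{\left(-2485 - 1187\right) \left(\left(-9 + \left(-13\right)^{2} - -104\right) + 482\right) - 1131}{3048 + 1507} = \frac{- 3672 \left(\left(-9 + 169 + 104\right) + 482\right) - 1131}{4555} = \left(- 3672 \left(264 + 482\right) - 1131\right) \frac{1}{4555} = \left(\left(-3672\right) 746 - 1131\right) \frac{1}{4555} = \left(-2739312 - 1131\right) \frac{1}{4555} = \left(-2740443\right) \frac{1}{4555} = - \frac{2740443}{4555}$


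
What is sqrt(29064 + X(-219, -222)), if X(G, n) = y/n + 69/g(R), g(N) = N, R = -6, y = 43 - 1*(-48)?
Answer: sqrt(357950802)/111 ≈ 170.45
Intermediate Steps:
y = 91 (y = 43 + 48 = 91)
X(G, n) = -23/2 + 91/n (X(G, n) = 91/n + 69/(-6) = 91/n + 69*(-1/6) = 91/n - 23/2 = -23/2 + 91/n)
sqrt(29064 + X(-219, -222)) = sqrt(29064 + (-23/2 + 91/(-222))) = sqrt(29064 + (-23/2 + 91*(-1/222))) = sqrt(29064 + (-23/2 - 91/222)) = sqrt(29064 - 1322/111) = sqrt(3224782/111) = sqrt(357950802)/111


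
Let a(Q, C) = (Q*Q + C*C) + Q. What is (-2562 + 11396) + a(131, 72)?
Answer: 31310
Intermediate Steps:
a(Q, C) = Q + C² + Q² (a(Q, C) = (Q² + C²) + Q = (C² + Q²) + Q = Q + C² + Q²)
(-2562 + 11396) + a(131, 72) = (-2562 + 11396) + (131 + 72² + 131²) = 8834 + (131 + 5184 + 17161) = 8834 + 22476 = 31310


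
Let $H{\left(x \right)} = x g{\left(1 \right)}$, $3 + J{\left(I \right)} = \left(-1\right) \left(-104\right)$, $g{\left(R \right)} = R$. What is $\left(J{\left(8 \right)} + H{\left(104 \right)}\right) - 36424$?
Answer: $-36219$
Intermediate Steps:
$J{\left(I \right)} = 101$ ($J{\left(I \right)} = -3 - -104 = -3 + 104 = 101$)
$H{\left(x \right)} = x$ ($H{\left(x \right)} = x 1 = x$)
$\left(J{\left(8 \right)} + H{\left(104 \right)}\right) - 36424 = \left(101 + 104\right) - 36424 = 205 - 36424 = -36219$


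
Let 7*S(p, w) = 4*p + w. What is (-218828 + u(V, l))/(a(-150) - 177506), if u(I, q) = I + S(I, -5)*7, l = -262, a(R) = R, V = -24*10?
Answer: 220033/177656 ≈ 1.2385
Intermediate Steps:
V = -240
S(p, w) = w/7 + 4*p/7 (S(p, w) = (4*p + w)/7 = (w + 4*p)/7 = w/7 + 4*p/7)
u(I, q) = -5 + 5*I (u(I, q) = I + ((⅐)*(-5) + 4*I/7)*7 = I + (-5/7 + 4*I/7)*7 = I + (-5 + 4*I) = -5 + 5*I)
(-218828 + u(V, l))/(a(-150) - 177506) = (-218828 + (-5 + 5*(-240)))/(-150 - 177506) = (-218828 + (-5 - 1200))/(-177656) = (-218828 - 1205)*(-1/177656) = -220033*(-1/177656) = 220033/177656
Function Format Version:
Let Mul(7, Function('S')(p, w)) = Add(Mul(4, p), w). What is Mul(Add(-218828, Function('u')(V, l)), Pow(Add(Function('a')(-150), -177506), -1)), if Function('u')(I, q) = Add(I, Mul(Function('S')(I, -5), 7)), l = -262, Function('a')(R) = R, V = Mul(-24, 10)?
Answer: Rational(220033, 177656) ≈ 1.2385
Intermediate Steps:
V = -240
Function('S')(p, w) = Add(Mul(Rational(1, 7), w), Mul(Rational(4, 7), p)) (Function('S')(p, w) = Mul(Rational(1, 7), Add(Mul(4, p), w)) = Mul(Rational(1, 7), Add(w, Mul(4, p))) = Add(Mul(Rational(1, 7), w), Mul(Rational(4, 7), p)))
Function('u')(I, q) = Add(-5, Mul(5, I)) (Function('u')(I, q) = Add(I, Mul(Add(Mul(Rational(1, 7), -5), Mul(Rational(4, 7), I)), 7)) = Add(I, Mul(Add(Rational(-5, 7), Mul(Rational(4, 7), I)), 7)) = Add(I, Add(-5, Mul(4, I))) = Add(-5, Mul(5, I)))
Mul(Add(-218828, Function('u')(V, l)), Pow(Add(Function('a')(-150), -177506), -1)) = Mul(Add(-218828, Add(-5, Mul(5, -240))), Pow(Add(-150, -177506), -1)) = Mul(Add(-218828, Add(-5, -1200)), Pow(-177656, -1)) = Mul(Add(-218828, -1205), Rational(-1, 177656)) = Mul(-220033, Rational(-1, 177656)) = Rational(220033, 177656)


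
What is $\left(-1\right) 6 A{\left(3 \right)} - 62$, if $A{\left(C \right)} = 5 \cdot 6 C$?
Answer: $-602$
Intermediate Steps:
$A{\left(C \right)} = 30 C$
$\left(-1\right) 6 A{\left(3 \right)} - 62 = \left(-1\right) 6 \cdot 30 \cdot 3 - 62 = \left(-6\right) 90 - 62 = -540 - 62 = -602$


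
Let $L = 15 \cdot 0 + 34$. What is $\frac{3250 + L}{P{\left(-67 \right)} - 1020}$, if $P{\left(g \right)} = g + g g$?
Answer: $\frac{1642}{1701} \approx 0.96531$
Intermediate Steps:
$P{\left(g \right)} = g + g^{2}$
$L = 34$ ($L = 0 + 34 = 34$)
$\frac{3250 + L}{P{\left(-67 \right)} - 1020} = \frac{3250 + 34}{- 67 \left(1 - 67\right) - 1020} = \frac{3284}{\left(-67\right) \left(-66\right) - 1020} = \frac{3284}{4422 - 1020} = \frac{3284}{3402} = 3284 \cdot \frac{1}{3402} = \frac{1642}{1701}$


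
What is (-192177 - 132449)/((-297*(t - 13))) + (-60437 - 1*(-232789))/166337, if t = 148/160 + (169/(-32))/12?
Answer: -34148278401088/395694265527 ≈ -86.300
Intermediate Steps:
t = 931/1920 (t = 148*(1/160) + (169*(-1/32))*(1/12) = 37/40 - 169/32*1/12 = 37/40 - 169/384 = 931/1920 ≈ 0.48490)
(-192177 - 132449)/((-297*(t - 13))) + (-60437 - 1*(-232789))/166337 = (-192177 - 132449)/((-297*(931/1920 - 13))) + (-60437 - 1*(-232789))/166337 = -324626/((-297*(-24029/1920))) + (-60437 + 232789)*(1/166337) = -324626/2378871/640 + 172352*(1/166337) = -324626*640/2378871 + 172352/166337 = -207760640/2378871 + 172352/166337 = -34148278401088/395694265527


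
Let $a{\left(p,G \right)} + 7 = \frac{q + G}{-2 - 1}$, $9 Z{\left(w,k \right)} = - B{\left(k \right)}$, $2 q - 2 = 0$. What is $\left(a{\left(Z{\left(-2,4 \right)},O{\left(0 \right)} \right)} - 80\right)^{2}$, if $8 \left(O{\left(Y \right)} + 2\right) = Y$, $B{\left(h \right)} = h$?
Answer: $\frac{67600}{9} \approx 7511.1$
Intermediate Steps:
$q = 1$ ($q = 1 + \frac{1}{2} \cdot 0 = 1 + 0 = 1$)
$Z{\left(w,k \right)} = - \frac{k}{9}$ ($Z{\left(w,k \right)} = \frac{\left(-1\right) k}{9} = - \frac{k}{9}$)
$O{\left(Y \right)} = -2 + \frac{Y}{8}$
$a{\left(p,G \right)} = - \frac{22}{3} - \frac{G}{3}$ ($a{\left(p,G \right)} = -7 + \frac{1 + G}{-2 - 1} = -7 + \frac{1 + G}{-3} = -7 + \left(1 + G\right) \left(- \frac{1}{3}\right) = -7 - \left(\frac{1}{3} + \frac{G}{3}\right) = - \frac{22}{3} - \frac{G}{3}$)
$\left(a{\left(Z{\left(-2,4 \right)},O{\left(0 \right)} \right)} - 80\right)^{2} = \left(\left(- \frac{22}{3} - \frac{-2 + \frac{1}{8} \cdot 0}{3}\right) - 80\right)^{2} = \left(\left(- \frac{22}{3} - \frac{-2 + 0}{3}\right) - 80\right)^{2} = \left(\left(- \frac{22}{3} - - \frac{2}{3}\right) - 80\right)^{2} = \left(\left(- \frac{22}{3} + \frac{2}{3}\right) - 80\right)^{2} = \left(- \frac{20}{3} - 80\right)^{2} = \left(- \frac{260}{3}\right)^{2} = \frac{67600}{9}$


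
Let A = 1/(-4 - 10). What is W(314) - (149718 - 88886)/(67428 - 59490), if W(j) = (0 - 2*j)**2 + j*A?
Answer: 1565190661/3969 ≈ 3.9435e+5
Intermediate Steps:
A = -1/14 (A = 1/(-14) = -1/14 ≈ -0.071429)
W(j) = 4*j**2 - j/14 (W(j) = (0 - 2*j)**2 + j*(-1/14) = (-2*j)**2 - j/14 = 4*j**2 - j/14)
W(314) - (149718 - 88886)/(67428 - 59490) = (1/14)*314*(-1 + 56*314) - (149718 - 88886)/(67428 - 59490) = (1/14)*314*(-1 + 17584) - 60832/7938 = (1/14)*314*17583 - 60832/7938 = 2760531/7 - 1*30416/3969 = 2760531/7 - 30416/3969 = 1565190661/3969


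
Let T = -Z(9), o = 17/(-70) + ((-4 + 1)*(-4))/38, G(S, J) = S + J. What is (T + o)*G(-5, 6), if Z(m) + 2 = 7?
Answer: -6553/1330 ≈ -4.9271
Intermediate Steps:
Z(m) = 5 (Z(m) = -2 + 7 = 5)
G(S, J) = J + S
o = 97/1330 (o = 17*(-1/70) - 3*(-4)*(1/38) = -17/70 + 12*(1/38) = -17/70 + 6/19 = 97/1330 ≈ 0.072932)
T = -5 (T = -1*5 = -5)
(T + o)*G(-5, 6) = (-5 + 97/1330)*(6 - 5) = -6553/1330*1 = -6553/1330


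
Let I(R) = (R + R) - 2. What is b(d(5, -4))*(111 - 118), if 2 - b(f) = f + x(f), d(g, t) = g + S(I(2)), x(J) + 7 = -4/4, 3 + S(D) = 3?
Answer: -35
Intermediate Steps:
I(R) = -2 + 2*R (I(R) = 2*R - 2 = -2 + 2*R)
S(D) = 0 (S(D) = -3 + 3 = 0)
x(J) = -8 (x(J) = -7 - 4/4 = -7 - 4*¼ = -7 - 1 = -8)
d(g, t) = g (d(g, t) = g + 0 = g)
b(f) = 10 - f (b(f) = 2 - (f - 8) = 2 - (-8 + f) = 2 + (8 - f) = 10 - f)
b(d(5, -4))*(111 - 118) = (10 - 1*5)*(111 - 118) = (10 - 5)*(-7) = 5*(-7) = -35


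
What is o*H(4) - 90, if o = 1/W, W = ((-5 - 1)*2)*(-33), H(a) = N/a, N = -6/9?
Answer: -213841/2376 ≈ -90.000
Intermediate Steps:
N = -⅔ (N = -6*⅑ = -⅔ ≈ -0.66667)
H(a) = -2/(3*a)
W = 396 (W = -6*2*(-33) = -12*(-33) = 396)
o = 1/396 ≈ 0.0025253
o*H(4) - 90 = (-⅔/4)/396 - 90 = (-⅔*¼)/396 - 90 = (1/396)*(-⅙) - 90 = -1/2376 - 90 = -213841/2376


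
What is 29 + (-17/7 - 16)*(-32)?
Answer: 4331/7 ≈ 618.71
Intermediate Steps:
29 + (-17/7 - 16)*(-32) = 29 - 129/7*(-32) = 29 + 4128/7 = 4331/7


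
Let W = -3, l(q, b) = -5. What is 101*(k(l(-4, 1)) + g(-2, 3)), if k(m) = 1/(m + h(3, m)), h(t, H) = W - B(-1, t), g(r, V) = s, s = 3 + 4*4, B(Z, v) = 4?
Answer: 22927/12 ≈ 1910.6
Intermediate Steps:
s = 19 (s = 3 + 16 = 19)
g(r, V) = 19
h(t, H) = -7 (h(t, H) = -3 - 1*4 = -3 - 4 = -7)
k(m) = 1/(-7 + m) (k(m) = 1/(m - 7) = 1/(-7 + m))
101*(k(l(-4, 1)) + g(-2, 3)) = 101*(1/(-7 - 5) + 19) = 101*(1/(-12) + 19) = 101*(-1/12 + 19) = 101*(227/12) = 22927/12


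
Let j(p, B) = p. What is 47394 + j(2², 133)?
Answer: 47398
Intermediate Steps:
47394 + j(2², 133) = 47394 + 2² = 47394 + 4 = 47398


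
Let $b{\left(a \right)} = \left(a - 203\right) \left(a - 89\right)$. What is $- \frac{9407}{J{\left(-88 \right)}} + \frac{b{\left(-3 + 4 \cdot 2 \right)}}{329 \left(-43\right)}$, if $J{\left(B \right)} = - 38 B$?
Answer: $- \frac{26956891}{6758224} \approx -3.9888$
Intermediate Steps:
$b{\left(a \right)} = \left(-203 + a\right) \left(-89 + a\right)$
$- \frac{9407}{J{\left(-88 \right)}} + \frac{b{\left(-3 + 4 \cdot 2 \right)}}{329 \left(-43\right)} = - \frac{9407}{\left(-38\right) \left(-88\right)} + \frac{18067 + \left(-3 + 4 \cdot 2\right)^{2} - 292 \left(-3 + 4 \cdot 2\right)}{329 \left(-43\right)} = - \frac{9407}{3344} + \frac{18067 + \left(-3 + 8\right)^{2} - 292 \left(-3 + 8\right)}{-14147} = \left(-9407\right) \frac{1}{3344} + \left(18067 + 5^{2} - 1460\right) \left(- \frac{1}{14147}\right) = - \frac{9407}{3344} + \left(18067 + 25 - 1460\right) \left(- \frac{1}{14147}\right) = - \frac{9407}{3344} + 16632 \left(- \frac{1}{14147}\right) = - \frac{9407}{3344} - \frac{2376}{2021} = - \frac{26956891}{6758224}$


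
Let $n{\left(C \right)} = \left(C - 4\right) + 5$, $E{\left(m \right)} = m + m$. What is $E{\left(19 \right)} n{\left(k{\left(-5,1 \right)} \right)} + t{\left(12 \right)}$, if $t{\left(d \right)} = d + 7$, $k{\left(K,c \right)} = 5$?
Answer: $247$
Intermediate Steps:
$E{\left(m \right)} = 2 m$
$n{\left(C \right)} = 1 + C$ ($n{\left(C \right)} = \left(-4 + C\right) + 5 = 1 + C$)
$t{\left(d \right)} = 7 + d$
$E{\left(19 \right)} n{\left(k{\left(-5,1 \right)} \right)} + t{\left(12 \right)} = 2 \cdot 19 \left(1 + 5\right) + \left(7 + 12\right) = 38 \cdot 6 + 19 = 228 + 19 = 247$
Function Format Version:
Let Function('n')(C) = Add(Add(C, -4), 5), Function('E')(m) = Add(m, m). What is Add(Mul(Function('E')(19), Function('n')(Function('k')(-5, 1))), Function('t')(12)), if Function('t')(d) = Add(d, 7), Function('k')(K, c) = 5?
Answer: 247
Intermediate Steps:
Function('E')(m) = Mul(2, m)
Function('n')(C) = Add(1, C) (Function('n')(C) = Add(Add(-4, C), 5) = Add(1, C))
Function('t')(d) = Add(7, d)
Add(Mul(Function('E')(19), Function('n')(Function('k')(-5, 1))), Function('t')(12)) = Add(Mul(Mul(2, 19), Add(1, 5)), Add(7, 12)) = Add(Mul(38, 6), 19) = Add(228, 19) = 247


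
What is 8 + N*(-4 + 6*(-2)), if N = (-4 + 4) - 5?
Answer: 88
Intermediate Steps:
N = -5 (N = 0 - 5 = -5)
8 + N*(-4 + 6*(-2)) = 8 - 5*(-4 + 6*(-2)) = 8 - 5*(-4 - 12) = 8 - 5*(-16) = 8 + 80 = 88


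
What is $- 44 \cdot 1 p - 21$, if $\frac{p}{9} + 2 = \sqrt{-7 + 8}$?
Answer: $375$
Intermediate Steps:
$p = -9$ ($p = -18 + 9 \sqrt{-7 + 8} = -18 + 9 \sqrt{1} = -18 + 9 \cdot 1 = -18 + 9 = -9$)
$- 44 \cdot 1 p - 21 = - 44 \cdot 1 \left(-9\right) - 21 = \left(-44\right) \left(-9\right) - 21 = 396 - 21 = 375$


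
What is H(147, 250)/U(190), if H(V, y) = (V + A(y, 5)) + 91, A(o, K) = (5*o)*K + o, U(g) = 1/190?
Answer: 1280220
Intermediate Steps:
U(g) = 1/190
A(o, K) = o + 5*K*o (A(o, K) = 5*K*o + o = o + 5*K*o)
H(V, y) = 91 + V + 26*y (H(V, y) = (V + y*(1 + 5*5)) + 91 = (V + y*(1 + 25)) + 91 = (V + y*26) + 91 = (V + 26*y) + 91 = 91 + V + 26*y)
H(147, 250)/U(190) = (91 + 147 + 26*250)/(1/190) = (91 + 147 + 6500)*190 = 6738*190 = 1280220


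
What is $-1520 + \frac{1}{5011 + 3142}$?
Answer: $- \frac{12392559}{8153} \approx -1520.0$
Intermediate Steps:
$-1520 + \frac{1}{5011 + 3142} = -1520 + \frac{1}{8153} = - \frac{12392559}{8153}$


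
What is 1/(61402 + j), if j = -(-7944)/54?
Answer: 9/553942 ≈ 1.6247e-5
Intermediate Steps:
j = 1324/9 (j = -(-7944)/54 = -662*(-2/9) = 1324/9 ≈ 147.11)
1/(61402 + j) = 1/(61402 + 1324/9) = 1/(553942/9) = 9/553942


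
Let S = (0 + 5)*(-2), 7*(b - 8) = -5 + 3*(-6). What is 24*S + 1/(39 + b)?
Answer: -73433/306 ≈ -239.98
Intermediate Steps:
b = 33/7 (b = 8 + (-5 + 3*(-6))/7 = 8 + (-5 - 18)/7 = 8 + (1/7)*(-23) = 8 - 23/7 = 33/7 ≈ 4.7143)
S = -10 (S = 5*(-2) = -10)
24*S + 1/(39 + b) = 24*(-10) + 1/(39 + 33/7) = -240 + 1/(306/7) = -240 + 7/306 = -73433/306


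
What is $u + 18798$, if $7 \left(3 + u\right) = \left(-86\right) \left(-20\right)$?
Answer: $\frac{133285}{7} \approx 19041.0$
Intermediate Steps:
$u = \frac{1699}{7}$ ($u = -3 + \frac{\left(-86\right) \left(-20\right)}{7} = -3 + \frac{1}{7} \cdot 1720 = -3 + \frac{1720}{7} = \frac{1699}{7} \approx 242.71$)
$u + 18798 = \frac{1699}{7} + 18798 = \frac{133285}{7}$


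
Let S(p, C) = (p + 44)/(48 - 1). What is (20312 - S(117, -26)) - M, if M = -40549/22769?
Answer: 21734984610/1070143 ≈ 20310.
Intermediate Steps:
S(p, C) = 44/47 + p/47 (S(p, C) = (44 + p)/47 = (44 + p)*(1/47) = 44/47 + p/47)
M = -40549/22769 (M = -40549*1/22769 = -40549/22769 ≈ -1.7809)
(20312 - S(117, -26)) - M = (20312 - (44/47 + (1/47)*117)) - 1*(-40549/22769) = (20312 - (44/47 + 117/47)) + 40549/22769 = (20312 - 1*161/47) + 40549/22769 = (20312 - 161/47) + 40549/22769 = 954503/47 + 40549/22769 = 21734984610/1070143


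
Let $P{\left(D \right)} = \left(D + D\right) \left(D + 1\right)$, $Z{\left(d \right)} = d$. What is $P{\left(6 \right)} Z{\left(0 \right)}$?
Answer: $0$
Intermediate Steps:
$P{\left(D \right)} = 2 D \left(1 + D\right)$
$P{\left(6 \right)} Z{\left(0 \right)} = 2 \cdot 6 \left(1 + 6\right) 0 = 2 \cdot 6 \cdot 7 \cdot 0 = 84 \cdot 0 = 0$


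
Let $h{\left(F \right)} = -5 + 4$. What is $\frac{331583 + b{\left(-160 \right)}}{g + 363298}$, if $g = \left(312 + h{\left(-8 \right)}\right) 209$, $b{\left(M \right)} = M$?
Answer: $\frac{331423}{428297} \approx 0.77382$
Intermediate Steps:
$h{\left(F \right)} = -1$
$g = 64999$ ($g = \left(312 - 1\right) 209 = 311 \cdot 209 = 64999$)
$\frac{331583 + b{\left(-160 \right)}}{g + 363298} = \frac{331583 - 160}{64999 + 363298} = \frac{331423}{428297}$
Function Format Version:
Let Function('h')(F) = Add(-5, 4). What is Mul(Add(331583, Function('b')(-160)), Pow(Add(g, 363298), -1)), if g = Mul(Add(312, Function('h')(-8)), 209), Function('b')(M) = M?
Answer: Rational(331423, 428297) ≈ 0.77382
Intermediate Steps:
Function('h')(F) = -1
g = 64999 (g = Mul(Add(312, -1), 209) = Mul(311, 209) = 64999)
Mul(Add(331583, Function('b')(-160)), Pow(Add(g, 363298), -1)) = Mul(Add(331583, -160), Pow(Add(64999, 363298), -1)) = Mul(331423, Pow(428297, -1)) = Mul(331423, Rational(1, 428297)) = Rational(331423, 428297)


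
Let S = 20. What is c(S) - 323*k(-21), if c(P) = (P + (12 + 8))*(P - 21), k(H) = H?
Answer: 6743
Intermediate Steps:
c(P) = (-21 + P)*(20 + P) (c(P) = (P + 20)*(-21 + P) = (20 + P)*(-21 + P) = (-21 + P)*(20 + P))
c(S) - 323*k(-21) = (-420 + 20² - 1*20) - 323*(-21) = (-420 + 400 - 20) + 6783 = -40 + 6783 = 6743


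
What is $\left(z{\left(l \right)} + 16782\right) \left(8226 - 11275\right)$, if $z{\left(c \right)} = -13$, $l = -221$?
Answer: $-51128681$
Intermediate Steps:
$\left(z{\left(l \right)} + 16782\right) \left(8226 - 11275\right) = \left(-13 + 16782\right) \left(8226 - 11275\right) = 16769 \left(-3049\right) = -51128681$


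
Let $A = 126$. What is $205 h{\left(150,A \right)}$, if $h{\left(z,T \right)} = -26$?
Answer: $-5330$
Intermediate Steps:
$205 h{\left(150,A \right)} = 205 \left(-26\right) = -5330$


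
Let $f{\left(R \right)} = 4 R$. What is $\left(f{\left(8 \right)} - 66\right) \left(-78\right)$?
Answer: $2652$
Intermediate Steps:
$\left(f{\left(8 \right)} - 66\right) \left(-78\right) = \left(4 \cdot 8 - 66\right) \left(-78\right) = \left(32 - 66\right) \left(-78\right) = \left(-34\right) \left(-78\right) = 2652$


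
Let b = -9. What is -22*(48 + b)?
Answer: -858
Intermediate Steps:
-22*(48 + b) = -22*(48 - 9) = -22*39 = -858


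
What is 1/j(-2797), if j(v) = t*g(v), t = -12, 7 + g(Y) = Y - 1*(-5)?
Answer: 1/33588 ≈ 2.9773e-5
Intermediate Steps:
g(Y) = -2 + Y (g(Y) = -7 + (Y - 1*(-5)) = -7 + (Y + 5) = -7 + (5 + Y) = -2 + Y)
j(v) = 24 - 12*v (j(v) = -12*(-2 + v) = 24 - 12*v)
1/j(-2797) = 1/(24 - 12*(-2797)) = 1/(24 + 33564) = 1/33588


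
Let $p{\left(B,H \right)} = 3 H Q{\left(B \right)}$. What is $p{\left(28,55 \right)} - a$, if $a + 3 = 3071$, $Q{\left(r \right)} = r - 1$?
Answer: $1387$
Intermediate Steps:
$Q{\left(r \right)} = -1 + r$
$p{\left(B,H \right)} = 3 H \left(-1 + B\right)$
$a = 3068$ ($a = -3 + 3071 = 3068$)
$p{\left(28,55 \right)} - a = 3 \cdot 55 \left(-1 + 28\right) - 3068 = 3 \cdot 55 \cdot 27 - 3068 = 4455 - 3068 = 1387$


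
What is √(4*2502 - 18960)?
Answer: 2*I*√2238 ≈ 94.615*I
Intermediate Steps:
√(4*2502 - 18960) = √(10008 - 18960) = √(-8952) = 2*I*√2238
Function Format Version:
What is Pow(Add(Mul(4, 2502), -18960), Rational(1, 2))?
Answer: Mul(2, I, Pow(2238, Rational(1, 2))) ≈ Mul(94.615, I)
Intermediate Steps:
Pow(Add(Mul(4, 2502), -18960), Rational(1, 2)) = Pow(Add(10008, -18960), Rational(1, 2)) = Pow(-8952, Rational(1, 2)) = Mul(2, I, Pow(2238, Rational(1, 2)))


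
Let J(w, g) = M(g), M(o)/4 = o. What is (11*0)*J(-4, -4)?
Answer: 0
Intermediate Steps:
M(o) = 4*o
J(w, g) = 4*g
(11*0)*J(-4, -4) = (11*0)*(4*(-4)) = 0*(-16) = 0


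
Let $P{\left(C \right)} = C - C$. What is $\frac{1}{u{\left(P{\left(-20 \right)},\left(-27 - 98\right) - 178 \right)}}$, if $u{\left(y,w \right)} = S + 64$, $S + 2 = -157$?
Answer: $- \frac{1}{95} \approx -0.010526$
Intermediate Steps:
$S = -159$ ($S = -2 - 157 = -159$)
$P{\left(C \right)} = 0$
$u{\left(y,w \right)} = -95$ ($u{\left(y,w \right)} = -159 + 64 = -95$)
$\frac{1}{u{\left(P{\left(-20 \right)},\left(-27 - 98\right) - 178 \right)}} = \frac{1}{-95} = - \frac{1}{95}$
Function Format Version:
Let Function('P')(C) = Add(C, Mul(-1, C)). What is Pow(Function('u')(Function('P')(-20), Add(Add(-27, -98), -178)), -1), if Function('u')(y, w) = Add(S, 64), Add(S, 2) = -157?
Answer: Rational(-1, 95) ≈ -0.010526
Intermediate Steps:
S = -159 (S = Add(-2, -157) = -159)
Function('P')(C) = 0
Function('u')(y, w) = -95 (Function('u')(y, w) = Add(-159, 64) = -95)
Pow(Function('u')(Function('P')(-20), Add(Add(-27, -98), -178)), -1) = Pow(-95, -1) = Rational(-1, 95)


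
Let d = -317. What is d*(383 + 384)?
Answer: -243139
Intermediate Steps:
d*(383 + 384) = -317*(383 + 384) = -317*767 = -243139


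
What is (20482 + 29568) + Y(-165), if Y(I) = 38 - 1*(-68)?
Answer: 50156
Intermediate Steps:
Y(I) = 106 (Y(I) = 38 + 68 = 106)
(20482 + 29568) + Y(-165) = (20482 + 29568) + 106 = 50050 + 106 = 50156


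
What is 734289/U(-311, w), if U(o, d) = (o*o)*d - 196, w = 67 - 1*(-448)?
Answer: 734289/49811119 ≈ 0.014741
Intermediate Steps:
w = 515 (w = 67 + 448 = 515)
U(o, d) = -196 + d*o**2 (U(o, d) = o**2*d - 196 = d*o**2 - 196 = -196 + d*o**2)
734289/U(-311, w) = 734289/(-196 + 515*(-311)**2) = 734289/(-196 + 515*96721) = 734289/(-196 + 49811315) = 734289/49811119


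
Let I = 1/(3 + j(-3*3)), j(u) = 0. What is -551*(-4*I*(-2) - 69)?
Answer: 109649/3 ≈ 36550.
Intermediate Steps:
I = ⅓ (I = 1/(3 + 0) = 1/3 = ⅓ ≈ 0.33333)
-551*(-4*I*(-2) - 69) = -551*(-4*⅓*(-2) - 69) = -551*(-4/3*(-2) - 69) = -551*(8/3 - 69) = -551*(-199/3) = 109649/3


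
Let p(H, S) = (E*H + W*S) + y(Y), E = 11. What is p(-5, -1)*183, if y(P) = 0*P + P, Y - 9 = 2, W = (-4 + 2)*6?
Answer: -5856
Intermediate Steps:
W = -12 (W = -2*6 = -12)
Y = 11 (Y = 9 + 2 = 11)
y(P) = P (y(P) = 0 + P = P)
p(H, S) = 11 - 12*S + 11*H (p(H, S) = (11*H - 12*S) + 11 = (-12*S + 11*H) + 11 = 11 - 12*S + 11*H)
p(-5, -1)*183 = (11 - 12*(-1) + 11*(-5))*183 = (11 + 12 - 55)*183 = -32*183 = -5856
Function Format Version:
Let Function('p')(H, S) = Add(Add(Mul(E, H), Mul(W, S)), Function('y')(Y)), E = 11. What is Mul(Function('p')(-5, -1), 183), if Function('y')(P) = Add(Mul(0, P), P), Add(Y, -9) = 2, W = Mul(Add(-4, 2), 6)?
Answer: -5856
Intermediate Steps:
W = -12 (W = Mul(-2, 6) = -12)
Y = 11 (Y = Add(9, 2) = 11)
Function('y')(P) = P (Function('y')(P) = Add(0, P) = P)
Function('p')(H, S) = Add(11, Mul(-12, S), Mul(11, H)) (Function('p')(H, S) = Add(Add(Mul(11, H), Mul(-12, S)), 11) = Add(Add(Mul(-12, S), Mul(11, H)), 11) = Add(11, Mul(-12, S), Mul(11, H)))
Mul(Function('p')(-5, -1), 183) = Mul(Add(11, Mul(-12, -1), Mul(11, -5)), 183) = Mul(Add(11, 12, -55), 183) = Mul(-32, 183) = -5856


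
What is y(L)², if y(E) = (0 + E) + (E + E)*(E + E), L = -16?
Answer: 1016064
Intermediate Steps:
y(E) = E + 4*E² (y(E) = E + (2*E)*(2*E) = E + 4*E²)
y(L)² = (-16*(1 + 4*(-16)))² = (-16*(1 - 64))² = (-16*(-63))² = 1008² = 1016064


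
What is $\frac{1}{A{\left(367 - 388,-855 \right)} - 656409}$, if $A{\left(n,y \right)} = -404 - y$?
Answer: $- \frac{1}{655958} \approx -1.5245 \cdot 10^{-6}$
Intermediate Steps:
$\frac{1}{A{\left(367 - 388,-855 \right)} - 656409} = \frac{1}{\left(-404 - -855\right) - 656409} = \frac{1}{\left(-404 + 855\right) - 656409} = \frac{1}{451 - 656409} = \frac{1}{-655958} = - \frac{1}{655958}$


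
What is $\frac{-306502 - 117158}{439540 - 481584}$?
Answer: $\frac{4605}{457} \approx 10.077$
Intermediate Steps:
$\frac{-306502 - 117158}{439540 - 481584} = - \frac{423660}{-42044} = \left(-423660\right) \left(- \frac{1}{42044}\right) = \frac{4605}{457}$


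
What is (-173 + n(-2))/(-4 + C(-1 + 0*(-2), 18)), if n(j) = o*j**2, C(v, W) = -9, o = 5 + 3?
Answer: 141/13 ≈ 10.846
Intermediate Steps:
o = 8
n(j) = 8*j**2
(-173 + n(-2))/(-4 + C(-1 + 0*(-2), 18)) = (-173 + 8*(-2)**2)/(-4 - 9) = (-173 + 8*4)/(-13) = (-173 + 32)*(-1/13) = -141*(-1/13) = 141/13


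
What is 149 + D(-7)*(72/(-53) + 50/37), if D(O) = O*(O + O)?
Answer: 290817/1961 ≈ 148.30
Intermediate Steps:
D(O) = 2*O² (D(O) = O*(2*O) = 2*O²)
149 + D(-7)*(72/(-53) + 50/37) = 149 + (2*(-7)²)*(72/(-53) + 50/37) = 149 + (2*49)*(72*(-1/53) + 50*(1/37)) = 149 + 98*(-72/53 + 50/37) = 149 + 98*(-14/1961) = 149 - 1372/1961 = 290817/1961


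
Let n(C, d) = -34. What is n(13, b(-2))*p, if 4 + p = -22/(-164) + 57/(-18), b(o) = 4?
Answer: 29410/123 ≈ 239.11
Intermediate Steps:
p = -865/123 (p = -4 + (-22/(-164) + 57/(-18)) = -4 + (-22*(-1/164) + 57*(-1/18)) = -4 + (11/82 - 19/6) = -4 - 373/123 = -865/123 ≈ -7.0325)
n(13, b(-2))*p = -34*(-865/123) = 29410/123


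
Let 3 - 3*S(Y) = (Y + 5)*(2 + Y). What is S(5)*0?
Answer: 0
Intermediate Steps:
S(Y) = 1 - (2 + Y)*(5 + Y)/3 (S(Y) = 1 - (Y + 5)*(2 + Y)/3 = 1 - (5 + Y)*(2 + Y)/3 = 1 - (2 + Y)*(5 + Y)/3)
S(5)*0 = (-7/3 - 7/3*5 - ⅓*5²)*0 = (-7/3 - 35/3 - ⅓*25)*0 = (-7/3 - 35/3 - 25/3)*0 = -67/3*0 = 0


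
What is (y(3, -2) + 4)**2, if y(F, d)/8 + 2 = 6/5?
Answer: 144/25 ≈ 5.7600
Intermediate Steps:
y(F, d) = -32/5 (y(F, d) = -16 + 8*(6/5) = -16 + 48/5 = -32/5)
(y(3, -2) + 4)**2 = (-32/5 + 4)**2 = (-12/5)**2 = 144/25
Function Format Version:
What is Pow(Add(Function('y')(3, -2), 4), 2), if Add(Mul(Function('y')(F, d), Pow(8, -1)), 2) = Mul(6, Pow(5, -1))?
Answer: Rational(144, 25) ≈ 5.7600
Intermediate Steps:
Function('y')(F, d) = Rational(-32, 5) (Function('y')(F, d) = Add(-16, Mul(8, Mul(6, Pow(5, -1)))) = Add(-16, Mul(8, Mul(6, Rational(1, 5)))) = Add(-16, Mul(8, Rational(6, 5))) = Add(-16, Rational(48, 5)) = Rational(-32, 5))
Pow(Add(Function('y')(3, -2), 4), 2) = Pow(Add(Rational(-32, 5), 4), 2) = Pow(Rational(-12, 5), 2) = Rational(144, 25)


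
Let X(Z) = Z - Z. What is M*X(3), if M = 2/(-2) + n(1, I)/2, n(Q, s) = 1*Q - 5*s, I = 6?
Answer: 0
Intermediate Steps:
X(Z) = 0
n(Q, s) = Q - 5*s
M = -31/2 (M = 2/(-2) + (1 - 5*6)/2 = 2*(-1/2) + (1 - 30)*(1/2) = -1 - 29*1/2 = -1 - 29/2 = -31/2 ≈ -15.500)
M*X(3) = -31/2*0 = 0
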